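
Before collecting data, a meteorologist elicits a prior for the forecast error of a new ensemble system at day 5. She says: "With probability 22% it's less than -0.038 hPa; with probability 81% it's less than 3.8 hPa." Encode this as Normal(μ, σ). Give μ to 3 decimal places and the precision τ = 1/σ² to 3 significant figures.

The p-quantile of Normal(μ,σ) is μ + z_p·σ, with z_{0.22} = -0.7722 and z_{0.81} = 0.8779.
Eliminate σ: μ = (z₂·x₁ − z₁·x₂)/(z₂ − z₁) = (0.8779·-0.038 − (-0.7722)·3.8)/1.65 = 1.758.
Then σ = (x₂ − x₁)/(z₂ − z₁) = (3.8 − -0.038)/1.65 = 2.326.
Precision τ = 1/σ² = 1/2.326² = 0.185.

μ = 1.758, τ = 0.185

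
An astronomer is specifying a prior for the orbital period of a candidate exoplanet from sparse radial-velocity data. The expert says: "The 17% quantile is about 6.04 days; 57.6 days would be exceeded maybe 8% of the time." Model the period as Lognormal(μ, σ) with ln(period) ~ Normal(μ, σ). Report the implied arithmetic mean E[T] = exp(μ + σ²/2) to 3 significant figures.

E[T] ≈ 23.7 days

If T ~ Lognormal(μ,σ) then ln T ~ Normal(μ,σ), so the p-quantile of ln T is μ + z_p·σ.
ln(6.04) = 1.798 and ln(57.6) = 4.054; z_{0.17} = -0.9542, z_{0.92} = 1.405.
σ = (4.054 − 1.798)/(1.405 − (-0.9542)) = 0.956.
μ = 1.798 − (-0.9542)·0.956 = 2.710.
E[T] = exp(μ + σ²/2) = exp(2.710 + 0.4568) = 23.7 days.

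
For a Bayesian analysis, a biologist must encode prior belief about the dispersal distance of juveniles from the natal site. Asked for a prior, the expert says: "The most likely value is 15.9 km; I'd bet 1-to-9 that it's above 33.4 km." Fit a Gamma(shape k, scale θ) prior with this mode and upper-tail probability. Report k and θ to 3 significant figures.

k ≈ 4.49, θ ≈ 4.56

Gamma(k,θ) with k>1 has mode (k−1)θ, so θ = 15.9/(k−1).
Need P(X < 33.4) = 0.9 with θ tied to k this way. Start at k = 2, θ = 15.9: P(X<33.4) ≈ 0.621.
Too low — raise k to concentrate. Iterating converges to k ≈ 4.49.
Then θ = 15.9/(4.49−1) ≈ 4.56.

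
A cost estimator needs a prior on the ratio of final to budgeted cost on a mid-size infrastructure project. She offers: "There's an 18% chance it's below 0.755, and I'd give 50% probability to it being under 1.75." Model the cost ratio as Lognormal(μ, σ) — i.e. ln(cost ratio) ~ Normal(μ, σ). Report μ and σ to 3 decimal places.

If T ~ Lognormal(μ,σ) then ln T ~ Normal(μ,σ), so the p-quantile of ln T is μ + z_p·σ.
ln(0.755) = -0.281 and ln(1.75) = 0.5596; z_{0.18} = -0.9154, z_{0.5} = 0.
σ = (0.5596 − -0.281)/(0 − (-0.9154)) = 0.918.
μ = -0.281 − (-0.9154)·0.918 = 0.560.

μ ≈ 0.560, σ ≈ 0.918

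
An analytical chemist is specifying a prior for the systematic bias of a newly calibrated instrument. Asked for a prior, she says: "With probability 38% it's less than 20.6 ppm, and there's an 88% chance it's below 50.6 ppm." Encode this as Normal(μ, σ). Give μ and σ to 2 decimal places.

μ = 26.79, σ = 20.26

For Normal(μ,σ), the p-quantile is μ + z_p·σ. Here z_{0.38} = -0.3055, z_{0.88} = 1.175.
So 20.6 = μ − 0.3055σ and 50.6 = μ + 1.175σ.
Subtracting: σ = (50.6 − 20.6)/(1.175 − (-0.3055)) = 20.26.
Then μ = 20.6 − (-0.3055)·20.26 = 26.79.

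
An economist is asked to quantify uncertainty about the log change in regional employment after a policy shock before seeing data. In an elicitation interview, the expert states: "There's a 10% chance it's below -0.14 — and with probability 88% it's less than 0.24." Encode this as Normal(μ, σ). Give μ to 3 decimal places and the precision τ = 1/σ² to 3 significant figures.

For Normal(μ,σ), the p-quantile is μ + z_p·σ. Here z_{0.1} = -1.282, z_{0.88} = 1.175.
So -0.14 = μ − 1.282σ and 0.24 = μ + 1.175σ.
Subtracting: σ = (0.24 − -0.14)/(1.175 − (-1.282)) = 0.155.
Then μ = -0.14 − (-1.282)·0.155 = 0.058.
Precision τ = 1/σ² = 1/0.1547² = 41.8.

μ = 0.058, τ = 41.8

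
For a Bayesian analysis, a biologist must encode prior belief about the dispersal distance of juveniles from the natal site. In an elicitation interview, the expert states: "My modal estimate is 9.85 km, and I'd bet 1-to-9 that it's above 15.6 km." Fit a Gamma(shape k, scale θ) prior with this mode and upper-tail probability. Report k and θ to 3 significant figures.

Gamma(k,θ) with k>1 has mode (k−1)θ, so θ = 9.85/(k−1).
Need P(X < 15.6) = 0.9 with θ tied to k this way. Start at k = 2, θ = 9.85: P(X<15.6) ≈ 0.470.
Too low — raise k to concentrate. Iterating converges to k ≈ 9.87.
Then θ = 9.85/(9.87−1) ≈ 1.11.

k ≈ 9.87, θ ≈ 1.11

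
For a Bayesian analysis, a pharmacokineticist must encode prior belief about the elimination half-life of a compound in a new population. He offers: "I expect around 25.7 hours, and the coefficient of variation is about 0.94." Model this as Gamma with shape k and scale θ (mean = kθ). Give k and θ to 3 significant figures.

For Gamma(k, scale θ): mean = kθ, variance = kθ², so CV = 1/√k.
CV = 0.94, hence k = 1/CV² = 1.13.
Then θ = mean/k = 25.7/1.13 = 22.7.

k ≈ 1.13, θ ≈ 22.7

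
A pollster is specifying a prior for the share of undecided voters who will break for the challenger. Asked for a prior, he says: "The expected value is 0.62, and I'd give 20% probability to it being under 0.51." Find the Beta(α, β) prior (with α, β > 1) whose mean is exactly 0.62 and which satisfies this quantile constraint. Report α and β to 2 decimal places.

With mean 0.62 fixed, write α = 0.62s, β = 0.38s where s = α+β.
Need P(θ < 0.51) = 0.2 under Beta(0.62s, 0.38s). Normal approximation: (q−m)/√(m(1−m)/s) ≈ z_{0.2} = -0.842, so s ≈ 0.62·0.38·(-0.842)²/(0.51−0.62)² = 13.8.
At s = 13.8: P(θ<0.51) ≈ 0.197. Adjusting to match 0.2 gives s ≈ 13.45.
So α = 0.62·13.45 ≈ 8.34, β = 0.38·13.45 ≈ 5.11.

α ≈ 8.34, β ≈ 5.11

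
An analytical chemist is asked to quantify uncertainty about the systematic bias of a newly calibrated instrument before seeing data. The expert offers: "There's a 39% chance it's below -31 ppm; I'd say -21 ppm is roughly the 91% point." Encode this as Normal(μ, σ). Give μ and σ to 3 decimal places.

For Normal(μ,σ), the p-quantile is μ + z_p·σ. Here z_{0.39} = -0.2793, z_{0.91} = 1.341.
So -31 = μ − 0.2793σ and -21 = μ + 1.341σ.
Subtracting: σ = (-21 − -31)/(1.341 − (-0.2793)) = 6.173.
Then μ = -31 − (-0.2793)·6.173 = -29.276.

μ = -29.276, σ = 6.173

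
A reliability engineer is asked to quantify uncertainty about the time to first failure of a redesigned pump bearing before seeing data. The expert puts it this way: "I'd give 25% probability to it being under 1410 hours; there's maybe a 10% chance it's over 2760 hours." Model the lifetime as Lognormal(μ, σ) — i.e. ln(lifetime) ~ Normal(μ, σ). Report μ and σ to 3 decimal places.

μ ≈ 7.483, σ ≈ 0.343

If T ~ Lognormal(μ,σ) then ln T ~ Normal(μ,σ), so the p-quantile of ln T is μ + z_p·σ.
ln(1410) = 7.251 and ln(2760) = 7.923; z_{0.25} = -0.6745, z_{0.9} = 1.282.
σ = (7.923 − 7.251)/(1.282 − (-0.6745)) = 0.343.
μ = 7.251 − (-0.6745)·0.343 = 7.483.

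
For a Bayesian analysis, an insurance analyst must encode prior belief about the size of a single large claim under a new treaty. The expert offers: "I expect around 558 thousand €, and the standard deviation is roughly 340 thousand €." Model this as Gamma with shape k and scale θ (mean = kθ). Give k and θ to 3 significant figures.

k ≈ 2.69, θ ≈ 207

For Gamma(k, scale θ): mean = kθ, variance = kθ², so CV = 1/√k.
CV = SD/mean = 340/558 = 0.6093, hence k = 1/CV² = 2.69.
Then θ = mean/k = 558/2.69 = 207.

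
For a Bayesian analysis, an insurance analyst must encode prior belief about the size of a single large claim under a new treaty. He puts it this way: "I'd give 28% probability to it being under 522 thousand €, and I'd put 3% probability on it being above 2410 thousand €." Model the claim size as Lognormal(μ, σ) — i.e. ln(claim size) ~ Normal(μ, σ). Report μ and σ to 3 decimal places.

If T ~ Lognormal(μ,σ) then ln T ~ Normal(μ,σ), so the p-quantile of ln T is μ + z_p·σ.
ln(522) = 6.258 and ln(2410) = 7.787; z_{0.28} = -0.5828, z_{0.97} = 1.881.
σ = (7.787 − 6.258)/(1.881 − (-0.5828)) = 0.621.
μ = 6.258 − (-0.5828)·0.621 = 6.620.

μ ≈ 6.620, σ ≈ 0.621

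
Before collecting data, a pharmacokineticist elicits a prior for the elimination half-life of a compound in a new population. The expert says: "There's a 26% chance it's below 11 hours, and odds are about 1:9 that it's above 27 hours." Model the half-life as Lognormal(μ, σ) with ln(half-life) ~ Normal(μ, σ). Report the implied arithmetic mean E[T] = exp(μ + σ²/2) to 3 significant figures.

E[T] ≈ 16.6 hours

If T ~ Lognormal(μ,σ) then ln T ~ Normal(μ,σ), so the p-quantile of ln T is μ + z_p·σ.
ln(11) = 2.398 and ln(27) = 3.296; z_{0.26} = -0.6433, z_{0.9} = 1.282.
σ = (3.296 − 2.398)/(1.282 − (-0.6433)) = 0.466.
μ = 2.398 − (-0.6433)·0.466 = 2.698.
E[T] = exp(μ + σ²/2) = exp(2.698 + 0.1088) = 16.6 hours.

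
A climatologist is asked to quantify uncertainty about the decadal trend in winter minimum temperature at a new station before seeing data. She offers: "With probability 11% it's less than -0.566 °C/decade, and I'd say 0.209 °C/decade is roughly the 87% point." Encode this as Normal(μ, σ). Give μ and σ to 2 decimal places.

For Normal(μ,σ), the p-quantile is μ + z_p·σ. Here z_{0.11} = -1.227, z_{0.87} = 1.126.
So -0.566 = μ − 1.227σ and 0.209 = μ + 1.126σ.
Subtracting: σ = (0.209 − -0.566)/(1.126 − (-1.227)) = 0.33.
Then μ = -0.566 − (-1.227)·0.33 = -0.16.

μ = -0.16, σ = 0.33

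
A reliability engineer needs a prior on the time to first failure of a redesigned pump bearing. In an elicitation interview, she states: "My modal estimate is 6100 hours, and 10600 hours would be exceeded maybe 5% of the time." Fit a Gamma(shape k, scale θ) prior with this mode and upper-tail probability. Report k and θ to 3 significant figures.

k ≈ 10.1, θ ≈ 667

Gamma(k,θ) with k>1 has mode (k−1)θ, so θ = 6100/(k−1).
Need P(X < 10600) = 0.95 with θ tied to k this way. Start at k = 2, θ = 6100: P(X<10600) ≈ 0.518.
Too low — raise k to concentrate. Iterating converges to k ≈ 10.1.
Then θ = 6100/(10.1−1) ≈ 667.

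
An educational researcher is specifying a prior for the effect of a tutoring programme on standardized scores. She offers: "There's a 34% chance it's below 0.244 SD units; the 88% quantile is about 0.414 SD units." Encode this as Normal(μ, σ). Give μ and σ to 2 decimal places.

The p-quantile of Normal(μ,σ) is μ + z_p·σ, with z_{0.34} = -0.4125 and z_{0.88} = 1.175.
Eliminate σ: μ = (z₂·x₁ − z₁·x₂)/(z₂ − z₁) = (1.175·0.244 − (-0.4125)·0.414)/1.587 = 0.29.
Then σ = (x₂ − x₁)/(z₂ − z₁) = (0.414 − 0.244)/1.587 = 0.11.

μ = 0.29, σ = 0.11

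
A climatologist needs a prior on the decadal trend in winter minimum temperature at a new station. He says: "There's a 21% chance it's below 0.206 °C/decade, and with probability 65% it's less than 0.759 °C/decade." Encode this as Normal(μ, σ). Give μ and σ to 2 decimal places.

μ = 0.58, σ = 0.46

The p-quantile of Normal(μ,σ) is μ + z_p·σ, with z_{0.21} = -0.8064 and z_{0.65} = 0.3853.
Eliminate σ: μ = (z₂·x₁ − z₁·x₂)/(z₂ − z₁) = (0.3853·0.206 − (-0.8064)·0.759)/1.192 = 0.58.
Then σ = (x₂ − x₁)/(z₂ − z₁) = (0.759 − 0.206)/1.192 = 0.46.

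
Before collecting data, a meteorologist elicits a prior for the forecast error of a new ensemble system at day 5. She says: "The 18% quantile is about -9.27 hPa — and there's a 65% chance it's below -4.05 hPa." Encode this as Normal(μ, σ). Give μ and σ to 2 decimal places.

For Normal(μ,σ), the p-quantile is μ + z_p·σ. Here z_{0.18} = -0.9154, z_{0.65} = 0.3853.
So -9.27 = μ − 0.9154σ and -4.05 = μ + 0.3853σ.
Subtracting: σ = (-4.05 − -9.27)/(0.3853 − (-0.9154)) = 4.01.
Then μ = -9.27 − (-0.9154)·4.01 = -5.60.

μ = -5.60, σ = 4.01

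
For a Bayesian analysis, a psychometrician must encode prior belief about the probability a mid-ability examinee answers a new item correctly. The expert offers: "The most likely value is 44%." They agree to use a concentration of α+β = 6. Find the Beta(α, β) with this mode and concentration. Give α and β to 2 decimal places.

For α,β > 1 the Beta mode is (α−1)/(α+β−2). With α+β = 6, the mode is (α−1)/4.
Set (α−1)/4 = 0.44 → α = 1 + 0.44·4 = 2.76.
β = 6 − α = 3.24.

α = 2.76, β = 3.24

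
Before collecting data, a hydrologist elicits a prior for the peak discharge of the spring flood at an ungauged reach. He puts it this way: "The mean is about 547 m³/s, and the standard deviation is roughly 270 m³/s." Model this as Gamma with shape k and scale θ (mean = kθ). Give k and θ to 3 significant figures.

k ≈ 4.1, θ ≈ 133

For Gamma(k, scale θ): mean = kθ, variance = kθ², so CV = 1/√k.
CV = SD/mean = 270/547 = 0.4936, hence k = 1/CV² = 4.1.
Then θ = mean/k = 547/4.1 = 133.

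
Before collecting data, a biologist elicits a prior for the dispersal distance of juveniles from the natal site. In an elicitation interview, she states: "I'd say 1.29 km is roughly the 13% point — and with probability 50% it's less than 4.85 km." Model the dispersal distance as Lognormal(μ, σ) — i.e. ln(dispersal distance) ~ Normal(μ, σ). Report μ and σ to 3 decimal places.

μ ≈ 1.579, σ ≈ 1.176

If T ~ Lognormal(μ,σ) then ln T ~ Normal(μ,σ), so the p-quantile of ln T is μ + z_p·σ.
ln(1.29) = 0.2546 and ln(4.85) = 1.579; z_{0.13} = -1.126, z_{0.5} = 0.
σ = (1.579 − 0.2546)/(0 − (-1.126)) = 1.176.
μ = 0.2546 − (-1.126)·1.176 = 1.579.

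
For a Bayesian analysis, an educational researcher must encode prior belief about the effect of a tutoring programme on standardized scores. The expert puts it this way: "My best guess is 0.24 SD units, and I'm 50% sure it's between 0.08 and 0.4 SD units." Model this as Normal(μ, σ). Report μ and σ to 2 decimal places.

μ = 0.24, σ = 0.24

A symmetric 50% interval runs μ ± z·σ with z = 0.6745.
Half-width = 0.16, so σ = 0.16/0.6745 = 0.24.
μ is the stated best guess, 0.24.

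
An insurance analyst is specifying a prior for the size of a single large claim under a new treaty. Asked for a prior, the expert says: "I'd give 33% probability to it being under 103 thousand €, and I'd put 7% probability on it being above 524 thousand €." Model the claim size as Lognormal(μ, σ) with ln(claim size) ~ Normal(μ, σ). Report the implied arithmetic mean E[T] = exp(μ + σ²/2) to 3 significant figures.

E[T] ≈ 215 thousand €

If T ~ Lognormal(μ,σ) then ln T ~ Normal(μ,σ), so the p-quantile of ln T is μ + z_p·σ.
ln(103) = 4.635 and ln(524) = 6.261; z_{0.33} = -0.4399, z_{0.93} = 1.476.
σ = (6.261 − 4.635)/(1.476 − (-0.4399)) = 0.849.
μ = 4.635 − (-0.4399)·0.849 = 5.008.
E[T] = exp(μ + σ²/2) = exp(5.008 + 0.3605) = 215 thousand €.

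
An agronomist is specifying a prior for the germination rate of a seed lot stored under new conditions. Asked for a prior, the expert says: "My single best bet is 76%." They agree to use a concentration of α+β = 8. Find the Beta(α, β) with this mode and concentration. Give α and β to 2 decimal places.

For α,β > 1 the Beta mode is (α−1)/(α+β−2). With α+β = 8, the mode is (α−1)/6.
Set (α−1)/6 = 0.76 → α = 1 + 0.76·6 = 5.56.
β = 8 − α = 2.44.

α = 5.56, β = 2.44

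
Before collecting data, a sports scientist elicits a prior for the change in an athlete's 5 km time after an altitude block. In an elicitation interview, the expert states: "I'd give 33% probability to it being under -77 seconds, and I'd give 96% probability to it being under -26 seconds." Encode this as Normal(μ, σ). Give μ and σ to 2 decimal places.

μ = -66.76, σ = 23.28

For Normal(μ,σ), the p-quantile is μ + z_p·σ. Here z_{0.33} = -0.4399, z_{0.96} = 1.751.
So -77 = μ − 0.4399σ and -26 = μ + 1.751σ.
Subtracting: σ = (-26 − -77)/(1.751 − (-0.4399)) = 23.28.
Then μ = -77 − (-0.4399)·23.28 = -66.76.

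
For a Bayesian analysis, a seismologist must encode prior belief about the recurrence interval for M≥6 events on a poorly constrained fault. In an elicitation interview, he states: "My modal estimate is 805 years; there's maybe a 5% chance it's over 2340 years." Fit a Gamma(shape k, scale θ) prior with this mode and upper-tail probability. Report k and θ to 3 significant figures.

Gamma(k,θ) with k>1 has mode (k−1)θ, so θ = 805/(k−1).
Need P(X < 2340) = 0.95 with θ tied to k this way. Start at k = 2, θ = 805: P(X<2340) ≈ 0.786.
Too low — raise k to concentrate. Iterating converges to k ≈ 3.34.
Then θ = 805/(3.34−1) ≈ 344.

k ≈ 3.34, θ ≈ 344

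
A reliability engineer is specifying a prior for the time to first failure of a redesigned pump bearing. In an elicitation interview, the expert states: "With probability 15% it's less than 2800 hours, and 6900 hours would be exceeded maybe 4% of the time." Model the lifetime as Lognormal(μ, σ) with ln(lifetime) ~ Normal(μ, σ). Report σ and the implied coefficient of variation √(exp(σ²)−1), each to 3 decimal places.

σ ≈ 0.324, CV ≈ 0.332

If T ~ Lognormal(μ,σ) then ln T ~ Normal(μ,σ), so the p-quantile of ln T is μ + z_p·σ.
ln(2800) = 7.937 and ln(6900) = 8.839; z_{0.15} = -1.036, z_{0.96} = 1.751.
σ = (8.839 − 7.937)/(1.751 − (-1.036)) = 0.324.
μ = 7.937 − (-1.036)·0.324 = 8.273.
CV = √(exp(σ²)−1) = √(exp(0.1047)−1) = 0.332.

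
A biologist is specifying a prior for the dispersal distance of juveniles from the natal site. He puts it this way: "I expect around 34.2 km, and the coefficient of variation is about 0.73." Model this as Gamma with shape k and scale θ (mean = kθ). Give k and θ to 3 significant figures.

k ≈ 1.88, θ ≈ 18.2

For Gamma(k, scale θ): mean = kθ, variance = kθ², so CV = 1/√k.
CV = 0.73, hence k = 1/CV² = 1.88.
Then θ = mean/k = 34.2/1.88 = 18.2.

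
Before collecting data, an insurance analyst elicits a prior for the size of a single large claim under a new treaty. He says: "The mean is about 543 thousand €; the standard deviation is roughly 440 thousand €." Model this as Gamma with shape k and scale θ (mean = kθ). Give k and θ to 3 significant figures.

For Gamma(k, scale θ): mean = kθ, variance = kθ², so CV = 1/√k.
CV = SD/mean = 440/543 = 0.8103, hence k = 1/CV² = 1.52.
Then θ = mean/k = 543/1.52 = 357.

k ≈ 1.52, θ ≈ 357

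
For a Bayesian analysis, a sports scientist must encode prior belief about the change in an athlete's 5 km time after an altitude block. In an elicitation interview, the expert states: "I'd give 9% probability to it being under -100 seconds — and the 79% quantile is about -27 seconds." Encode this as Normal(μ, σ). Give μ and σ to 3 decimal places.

For Normal(μ,σ), the p-quantile is μ + z_p·σ. Here z_{0.09} = -1.341, z_{0.79} = 0.8064.
So -100 = μ − 1.341σ and -27 = μ + 0.8064σ.
Subtracting: σ = (-27 − -100)/(0.8064 − (-1.341)) = 33.998.
Then μ = -100 − (-1.341)·33.998 = -54.417.

μ = -54.417, σ = 33.998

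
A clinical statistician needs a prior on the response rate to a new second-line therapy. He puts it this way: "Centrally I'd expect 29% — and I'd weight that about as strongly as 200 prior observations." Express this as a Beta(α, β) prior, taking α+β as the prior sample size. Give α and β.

Under the effective-sample-size interpretation, Beta(α, β) has prior mean α/(α+β) and prior sample size α+β.
So α+β = 200 and α/(α+β) = 0.29, giving α = 0.29·200 = 58 and β = 200 − 58 = 142.

α = 58, β = 142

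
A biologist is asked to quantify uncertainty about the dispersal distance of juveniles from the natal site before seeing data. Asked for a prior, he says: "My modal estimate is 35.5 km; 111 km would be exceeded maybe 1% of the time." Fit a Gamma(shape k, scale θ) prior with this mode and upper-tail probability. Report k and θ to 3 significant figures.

Gamma(k,θ) with k>1 has mode (k−1)θ, so θ = 35.5/(k−1).
Need P(X < 111) = 0.99 with θ tied to k this way. Start at k = 2, θ = 35.5: P(X<111) ≈ 0.819.
Too low — raise k to concentrate. Iterating converges to k ≈ 4.43.
Then θ = 35.5/(4.43−1) ≈ 10.4.

k ≈ 4.43, θ ≈ 10.4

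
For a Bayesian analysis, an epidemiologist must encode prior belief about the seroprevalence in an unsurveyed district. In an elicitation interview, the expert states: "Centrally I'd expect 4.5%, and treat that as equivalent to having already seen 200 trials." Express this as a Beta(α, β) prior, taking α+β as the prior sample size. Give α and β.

Under the effective-sample-size interpretation, Beta(α, β) has prior mean α/(α+β) and prior sample size α+β.
So α+β = 200 and α/(α+β) = 0.045, giving α = 0.045·200 = 9 and β = 200 − 9 = 191.

α = 9, β = 191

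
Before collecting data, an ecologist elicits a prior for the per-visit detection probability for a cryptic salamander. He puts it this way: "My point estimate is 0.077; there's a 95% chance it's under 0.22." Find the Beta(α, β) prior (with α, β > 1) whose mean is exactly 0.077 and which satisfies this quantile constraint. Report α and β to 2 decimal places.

With mean 0.077 fixed, write α = 0.077s, β = 0.923s where s = α+β.
Need P(θ < 0.22) = 0.95 under Beta(0.077s, 0.923s). Normal approximation: (q−m)/√(m(1−m)/s) ≈ z_{0.95} = 1.64, so s ≈ 0.077·0.923·(1.64)²/(0.22−0.077)² = 9.4.
At s = 9.4: P(θ<0.22) ≈ 0.930. Adjusting to match 0.95 gives s ≈ 13.18.
So α = 0.077·13.18 ≈ 1.01, β = 0.923·13.18 ≈ 12.17.

α ≈ 1.01, β ≈ 12.17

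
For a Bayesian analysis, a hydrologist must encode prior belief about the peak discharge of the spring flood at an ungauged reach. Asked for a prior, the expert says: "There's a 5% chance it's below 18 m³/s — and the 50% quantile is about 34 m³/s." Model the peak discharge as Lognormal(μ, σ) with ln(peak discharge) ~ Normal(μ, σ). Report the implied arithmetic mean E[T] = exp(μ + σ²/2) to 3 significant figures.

E[T] ≈ 36.6 m³/s

If T ~ Lognormal(μ,σ) then ln T ~ Normal(μ,σ), so the p-quantile of ln T is μ + z_p·σ.
ln(18) = 2.89 and ln(34) = 3.526; z_{0.05} = -1.645, z_{0.5} = 0.
σ = (3.526 − 2.89)/(0 − (-1.645)) = 0.387.
μ = 2.89 − (-1.645)·0.387 = 3.526.
E[T] = exp(μ + σ²/2) = exp(3.526 + 0.0748) = 36.6 m³/s.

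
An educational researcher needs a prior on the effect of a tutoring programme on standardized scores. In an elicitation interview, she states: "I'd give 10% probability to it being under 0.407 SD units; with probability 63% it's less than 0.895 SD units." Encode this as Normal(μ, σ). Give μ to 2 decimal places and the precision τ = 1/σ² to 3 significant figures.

μ = 0.79, τ = 10.9

For Normal(μ,σ), the p-quantile is μ + z_p·σ. Here z_{0.1} = -1.282, z_{0.63} = 0.3319.
So 0.407 = μ − 1.282σ and 0.895 = μ + 0.3319σ.
Subtracting: σ = (0.895 − 0.407)/(0.3319 − (-1.282)) = 0.30.
Then μ = 0.407 − (-1.282)·0.30 = 0.79.
Precision τ = 1/σ² = 1/0.3025² = 10.9.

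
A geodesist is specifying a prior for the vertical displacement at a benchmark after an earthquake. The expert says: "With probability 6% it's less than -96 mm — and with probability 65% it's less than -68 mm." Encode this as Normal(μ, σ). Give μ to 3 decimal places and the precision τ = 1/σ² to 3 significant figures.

μ = -73.561, τ = 0.0048

The p-quantile of Normal(μ,σ) is μ + z_p·σ, with z_{0.06} = -1.555 and z_{0.65} = 0.3853.
Eliminate σ: μ = (z₂·x₁ − z₁·x₂)/(z₂ − z₁) = (0.3853·-96 − (-1.555)·-68)/1.94 = -73.561.
Then σ = (x₂ − x₁)/(z₂ − z₁) = (-68 − -96)/1.94 = 14.432.
Precision τ = 1/σ² = 1/14.43² = 0.0048.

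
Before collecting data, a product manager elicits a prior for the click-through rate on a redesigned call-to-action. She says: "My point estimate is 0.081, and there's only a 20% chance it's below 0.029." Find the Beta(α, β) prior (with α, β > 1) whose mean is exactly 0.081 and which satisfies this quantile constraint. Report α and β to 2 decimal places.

With mean 0.081 fixed, write α = 0.081s, β = 0.919s where s = α+β.
Need P(θ < 0.029) = 0.2 under Beta(0.081s, 0.919s). Normal approximation: (q−m)/√(m(1−m)/s) ≈ z_{0.2} = -0.842, so s ≈ 0.081·0.919·(-0.842)²/(0.029−0.081)² = 19.5.
At s = 19.5: P(θ<0.029) ≈ 0.193. Adjusting to match 0.2 gives s ≈ 18.78.
So α = 0.081·18.78 ≈ 1.52, β = 0.919·18.78 ≈ 17.26.

α ≈ 1.52, β ≈ 17.26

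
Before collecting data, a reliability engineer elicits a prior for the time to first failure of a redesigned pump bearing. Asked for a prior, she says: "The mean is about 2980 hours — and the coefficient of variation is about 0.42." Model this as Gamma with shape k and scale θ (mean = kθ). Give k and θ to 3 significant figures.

k ≈ 5.67, θ ≈ 526

For Gamma(k, scale θ): mean = kθ, variance = kθ², so CV = 1/√k.
CV = 0.42, hence k = 1/CV² = 5.67.
Then θ = mean/k = 2980/5.67 = 526.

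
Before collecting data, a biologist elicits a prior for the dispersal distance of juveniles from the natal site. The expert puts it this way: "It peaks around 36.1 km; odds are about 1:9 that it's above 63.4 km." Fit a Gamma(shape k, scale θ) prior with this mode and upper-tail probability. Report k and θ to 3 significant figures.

k ≈ 6.99, θ ≈ 6.03

Gamma(k,θ) with k>1 has mode (k−1)θ, so θ = 36.1/(k−1).
Need P(X < 63.4) = 0.9 with θ tied to k this way. Start at k = 2, θ = 36.1: P(X<63.4) ≈ 0.524.
Too low — raise k to concentrate. Iterating converges to k ≈ 6.99.
Then θ = 36.1/(6.99−1) ≈ 6.03.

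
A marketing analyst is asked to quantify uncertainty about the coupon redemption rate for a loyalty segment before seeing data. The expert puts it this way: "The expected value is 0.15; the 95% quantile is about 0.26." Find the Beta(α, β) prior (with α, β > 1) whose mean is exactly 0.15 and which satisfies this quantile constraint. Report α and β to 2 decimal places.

α ≈ 5.09, β ≈ 28.87

With mean 0.15 fixed, write α = 0.15s, β = 0.85s where s = α+β.
Need P(θ < 0.26) = 0.95 under Beta(0.15s, 0.85s). Normal approximation: (q−m)/√(m(1−m)/s) ≈ z_{0.95} = 1.64, so s ≈ 0.15·0.85·(1.64)²/(0.26−0.15)² = 28.5.
At s = 28.5: P(θ<0.26) ≈ 0.936. Adjusting to match 0.95 gives s ≈ 33.97.
So α = 0.15·33.97 ≈ 5.09, β = 0.85·33.97 ≈ 28.87.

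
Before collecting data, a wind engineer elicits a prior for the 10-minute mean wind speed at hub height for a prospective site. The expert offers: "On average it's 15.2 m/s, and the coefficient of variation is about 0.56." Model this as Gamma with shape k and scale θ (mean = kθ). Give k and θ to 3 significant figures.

k ≈ 3.19, θ ≈ 4.77

For Gamma(k, scale θ): mean = kθ, variance = kθ², so CV = 1/√k.
CV = 0.56, hence k = 1/CV² = 3.19.
Then θ = mean/k = 15.2/3.19 = 4.77.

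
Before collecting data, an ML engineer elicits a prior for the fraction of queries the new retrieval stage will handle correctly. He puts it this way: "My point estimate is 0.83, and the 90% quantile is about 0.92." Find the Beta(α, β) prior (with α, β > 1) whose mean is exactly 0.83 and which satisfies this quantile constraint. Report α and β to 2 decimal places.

α ≈ 19.65, β ≈ 4.02

With mean 0.83 fixed, write α = 0.83s, β = 0.17s where s = α+β.
Need P(θ < 0.92) = 0.9 under Beta(0.83s, 0.17s). Normal approximation: (q−m)/√(m(1−m)/s) ≈ z_{0.9} = 1.28, so s ≈ 0.83·0.17·(1.28)²/(0.92−0.83)² = 28.6.
At s = 28.6: P(θ<0.92) ≈ 0.924. Adjusting to match 0.9 gives s ≈ 23.67.
So α = 0.83·23.67 ≈ 19.65, β = 0.17·23.67 ≈ 4.02.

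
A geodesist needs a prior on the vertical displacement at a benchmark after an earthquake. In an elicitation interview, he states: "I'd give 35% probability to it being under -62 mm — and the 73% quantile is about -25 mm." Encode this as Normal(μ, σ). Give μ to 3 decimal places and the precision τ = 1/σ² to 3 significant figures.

μ = -47.716, τ = 0.000728

For Normal(μ,σ), the p-quantile is μ + z_p·σ. Here z_{0.35} = -0.3853, z_{0.73} = 0.6128.
So -62 = μ − 0.3853σ and -25 = μ + 0.6128σ.
Subtracting: σ = (-25 − -62)/(0.6128 − (-0.3853)) = 37.069.
Then μ = -62 − (-0.3853)·37.069 = -47.716.
Precision τ = 1/σ² = 1/37.07² = 0.000728.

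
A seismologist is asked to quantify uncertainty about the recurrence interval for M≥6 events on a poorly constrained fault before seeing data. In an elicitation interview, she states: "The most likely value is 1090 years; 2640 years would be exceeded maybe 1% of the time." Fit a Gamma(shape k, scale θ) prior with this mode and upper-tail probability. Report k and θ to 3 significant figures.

Gamma(k,θ) with k>1 has mode (k−1)θ, so θ = 1090/(k−1).
Need P(X < 2640) = 0.99 with θ tied to k this way. Start at k = 2, θ = 1090: P(X<2640) ≈ 0.696.
Too low — raise k to concentrate. Iterating converges to k ≈ 7.04.
Then θ = 1090/(7.04−1) ≈ 180.

k ≈ 7.04, θ ≈ 180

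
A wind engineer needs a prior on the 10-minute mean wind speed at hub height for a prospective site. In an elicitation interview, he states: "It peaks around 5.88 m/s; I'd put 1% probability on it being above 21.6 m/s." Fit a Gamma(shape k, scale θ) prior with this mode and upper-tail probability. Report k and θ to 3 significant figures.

Gamma(k,θ) with k>1 has mode (k−1)θ, so θ = 5.88/(k−1).
Need P(X < 21.6) = 0.99 with θ tied to k this way. Start at k = 2, θ = 5.88: P(X<21.6) ≈ 0.881.
Too low — raise k to concentrate. Iterating converges to k ≈ 3.53.
Then θ = 5.88/(3.53−1) ≈ 2.33.

k ≈ 3.53, θ ≈ 2.33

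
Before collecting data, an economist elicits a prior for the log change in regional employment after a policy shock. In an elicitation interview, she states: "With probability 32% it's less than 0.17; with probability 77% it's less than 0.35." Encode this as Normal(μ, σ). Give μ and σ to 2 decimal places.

The p-quantile of Normal(μ,σ) is μ + z_p·σ, with z_{0.32} = -0.4677 and z_{0.77} = 0.7388.
Eliminate σ: μ = (z₂·x₁ − z₁·x₂)/(z₂ − z₁) = (0.7388·0.17 − (-0.4677)·0.35)/1.207 = 0.24.
Then σ = (x₂ − x₁)/(z₂ − z₁) = (0.35 − 0.17)/1.207 = 0.15.

μ = 0.24, σ = 0.15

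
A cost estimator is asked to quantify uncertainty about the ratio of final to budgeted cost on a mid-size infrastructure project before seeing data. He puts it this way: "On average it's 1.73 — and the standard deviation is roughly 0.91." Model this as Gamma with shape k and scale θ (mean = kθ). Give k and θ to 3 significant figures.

k ≈ 3.61, θ ≈ 0.479

For Gamma(k, scale θ): mean = kθ, variance = kθ², so CV = 1/√k.
CV = SD/mean = 0.91/1.73 = 0.526, hence k = 1/CV² = 3.61.
Then θ = mean/k = 1.73/3.61 = 0.479.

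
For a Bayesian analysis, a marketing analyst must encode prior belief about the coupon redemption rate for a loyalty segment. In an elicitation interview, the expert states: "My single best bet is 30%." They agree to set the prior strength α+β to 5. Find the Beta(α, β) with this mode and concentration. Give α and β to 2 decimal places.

α = 1.90, β = 3.10

For α,β > 1 the Beta mode is (α−1)/(α+β−2). With α+β = 5, the mode is (α−1)/3.
Set (α−1)/3 = 0.3 → α = 1 + 0.3·3 = 1.90.
β = 5 − α = 3.10.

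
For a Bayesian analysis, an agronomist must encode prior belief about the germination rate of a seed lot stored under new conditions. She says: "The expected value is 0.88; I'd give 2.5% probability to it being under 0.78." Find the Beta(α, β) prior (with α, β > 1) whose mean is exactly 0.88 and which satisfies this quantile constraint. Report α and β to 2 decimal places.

α ≈ 45.84, β ≈ 6.25

With mean 0.88 fixed, write α = 0.88s, β = 0.12s where s = α+β.
Need P(θ < 0.78) = 0.025 under Beta(0.88s, 0.12s). Normal approximation: (q−m)/√(m(1−m)/s) ≈ z_{0.025} = -1.96, so s ≈ 0.88·0.12·(-1.96)²/(0.78−0.88)² = 40.6.
At s = 40.6: P(θ<0.78) ≈ 0.040. Adjusting to match 0.025 gives s ≈ 52.09.
So α = 0.88·52.09 ≈ 45.84, β = 0.12·52.09 ≈ 6.25.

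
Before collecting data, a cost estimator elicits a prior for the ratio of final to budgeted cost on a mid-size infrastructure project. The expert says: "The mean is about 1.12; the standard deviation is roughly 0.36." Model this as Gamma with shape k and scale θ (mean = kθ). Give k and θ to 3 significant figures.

For Gamma(k, scale θ): mean = kθ, variance = kθ², so CV = 1/√k.
CV = SD/mean = 0.36/1.12 = 0.3214, hence k = 1/CV² = 9.68.
Then θ = mean/k = 1.12/9.68 = 0.116.

k ≈ 9.68, θ ≈ 0.116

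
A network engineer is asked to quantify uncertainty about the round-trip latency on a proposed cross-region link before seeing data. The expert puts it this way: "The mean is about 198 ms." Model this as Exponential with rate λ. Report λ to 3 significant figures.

λ ≈ 0.00505

Exponential mean = 1/λ, so λ = 1/198.0 = 0.00505.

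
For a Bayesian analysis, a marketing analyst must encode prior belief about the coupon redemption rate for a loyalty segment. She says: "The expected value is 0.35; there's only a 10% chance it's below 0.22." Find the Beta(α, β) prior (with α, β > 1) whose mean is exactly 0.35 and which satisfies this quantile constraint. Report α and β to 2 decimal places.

α ≈ 7.19, β ≈ 13.36

With mean 0.35 fixed, write α = 0.35s, β = 0.65s where s = α+β.
Need P(θ < 0.22) = 0.1 under Beta(0.35s, 0.65s). Normal approximation: (q−m)/√(m(1−m)/s) ≈ z_{0.1} = -1.28, so s ≈ 0.35·0.65·(-1.28)²/(0.22−0.35)² = 22.1.
At s = 22.1: P(θ<0.22) ≈ 0.091. Adjusting to match 0.1 gives s ≈ 20.55.
So α = 0.35·20.55 ≈ 7.19, β = 0.65·20.55 ≈ 13.36.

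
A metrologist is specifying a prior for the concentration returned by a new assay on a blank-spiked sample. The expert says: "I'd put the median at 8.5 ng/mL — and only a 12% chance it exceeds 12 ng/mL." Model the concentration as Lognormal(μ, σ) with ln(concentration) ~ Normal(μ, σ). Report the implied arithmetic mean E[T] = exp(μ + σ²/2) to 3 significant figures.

E[T] ≈ 8.87 ng/mL

If T ~ Lognormal(μ,σ) then ln T ~ Normal(μ,σ), so the p-quantile of ln T is μ + z_p·σ.
ln(8.5) = 2.14 and ln(12) = 2.485; z_{0.5} = 0, z_{0.88} = 1.175.
σ = (2.485 − 2.14)/(1.175 − (0)) = 0.293.
μ = 2.14 − (0)·0.293 = 2.140.
E[T] = exp(μ + σ²/2) = exp(2.140 + 0.0431) = 8.87 ng/mL.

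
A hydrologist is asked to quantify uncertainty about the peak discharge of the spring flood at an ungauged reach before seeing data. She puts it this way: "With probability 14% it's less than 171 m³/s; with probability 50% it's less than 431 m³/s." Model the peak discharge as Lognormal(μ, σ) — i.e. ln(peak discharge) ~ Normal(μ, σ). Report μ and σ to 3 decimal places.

μ ≈ 6.066, σ ≈ 0.856

If T ~ Lognormal(μ,σ) then ln T ~ Normal(μ,σ), so the p-quantile of ln T is μ + z_p·σ.
ln(171) = 5.142 and ln(431) = 6.066; z_{0.14} = -1.08, z_{0.5} = 0.
σ = (6.066 − 5.142)/(0 − (-1.08)) = 0.856.
μ = 5.142 − (-1.08)·0.856 = 6.066.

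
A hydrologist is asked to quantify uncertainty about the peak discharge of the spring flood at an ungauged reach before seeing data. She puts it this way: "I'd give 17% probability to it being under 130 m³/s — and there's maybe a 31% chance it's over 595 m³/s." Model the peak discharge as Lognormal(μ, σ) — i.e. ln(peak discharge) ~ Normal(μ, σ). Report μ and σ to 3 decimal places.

If T ~ Lognormal(μ,σ) then ln T ~ Normal(μ,σ), so the p-quantile of ln T is μ + z_p·σ.
ln(130) = 4.868 and ln(595) = 6.389; z_{0.17} = -0.9542, z_{0.69} = 0.4959.
σ = (6.389 − 4.868)/(0.4959 − (-0.9542)) = 1.049.
μ = 4.868 − (-0.9542)·1.049 = 5.868.

μ ≈ 5.868, σ ≈ 1.049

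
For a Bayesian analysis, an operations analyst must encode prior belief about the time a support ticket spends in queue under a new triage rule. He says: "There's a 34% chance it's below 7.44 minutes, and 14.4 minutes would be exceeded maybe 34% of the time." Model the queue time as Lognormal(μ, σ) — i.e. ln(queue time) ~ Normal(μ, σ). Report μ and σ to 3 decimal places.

If T ~ Lognormal(μ,σ) then ln T ~ Normal(μ,σ), so the p-quantile of ln T is μ + z_p·σ.
ln(7.44) = 2.007 and ln(14.4) = 2.667; z_{0.34} = -0.4125, z_{0.66} = 0.4125.
σ = (2.667 − 2.007)/(0.4125 − (-0.4125)) = 0.801.
μ = 2.007 − (-0.4125)·0.801 = 2.337.

μ ≈ 2.337, σ ≈ 0.801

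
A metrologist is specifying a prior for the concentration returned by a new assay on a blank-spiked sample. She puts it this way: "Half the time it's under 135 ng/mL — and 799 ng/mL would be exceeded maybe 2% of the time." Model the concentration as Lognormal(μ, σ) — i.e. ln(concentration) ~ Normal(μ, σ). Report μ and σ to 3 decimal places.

μ ≈ 4.905, σ ≈ 0.866

If T ~ Lognormal(μ,σ) then ln T ~ Normal(μ,σ), so the p-quantile of ln T is μ + z_p·σ.
ln(135) = 4.905 and ln(799) = 6.683; z_{0.5} = 0, z_{0.98} = 2.054.
σ = (6.683 − 4.905)/(2.054 − (0)) = 0.866.
μ = 4.905 − (0)·0.866 = 4.905.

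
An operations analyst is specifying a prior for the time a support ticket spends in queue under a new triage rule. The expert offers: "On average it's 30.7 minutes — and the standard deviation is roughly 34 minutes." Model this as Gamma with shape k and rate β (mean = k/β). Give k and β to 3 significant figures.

For Gamma(k, rate β): mean = k/β, variance = k/β², so CV = 1/√k.
CV = SD/mean = 34/30.7 = 1.107, hence k = 1/CV² = 0.815.
Then β = k/mean = 0.815/30.7 = 0.0266.

k ≈ 0.815, β ≈ 0.0266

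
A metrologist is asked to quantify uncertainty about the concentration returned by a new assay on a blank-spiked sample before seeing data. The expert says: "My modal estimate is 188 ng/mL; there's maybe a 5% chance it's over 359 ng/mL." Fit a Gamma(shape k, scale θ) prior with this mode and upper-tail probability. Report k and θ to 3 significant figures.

k ≈ 7.64, θ ≈ 28.3

Gamma(k,θ) with k>1 has mode (k−1)θ, so θ = 188/(k−1).
Need P(X < 359) = 0.95 with θ tied to k this way. Start at k = 2, θ = 188: P(X<359) ≈ 0.569.
Too low — raise k to concentrate. Iterating converges to k ≈ 7.64.
Then θ = 188/(7.64−1) ≈ 28.3.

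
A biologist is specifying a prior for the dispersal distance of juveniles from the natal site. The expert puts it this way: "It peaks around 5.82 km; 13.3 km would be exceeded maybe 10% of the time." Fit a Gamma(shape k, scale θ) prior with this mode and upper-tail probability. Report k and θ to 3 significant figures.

Gamma(k,θ) with k>1 has mode (k−1)θ, so θ = 5.82/(k−1).
Need P(X < 13.3) = 0.9 with θ tied to k this way. Start at k = 2, θ = 5.82: P(X<13.3) ≈ 0.666.
Too low — raise k to concentrate. Iterating converges to k ≈ 3.82.
Then θ = 5.82/(3.82−1) ≈ 2.07.

k ≈ 3.82, θ ≈ 2.07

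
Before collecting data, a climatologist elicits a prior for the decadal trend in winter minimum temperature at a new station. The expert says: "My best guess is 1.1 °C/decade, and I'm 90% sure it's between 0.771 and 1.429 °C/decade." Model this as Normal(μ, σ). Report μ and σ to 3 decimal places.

A symmetric 90% interval runs μ ± z·σ with z = 1.645.
Half-width = 0.329, so σ = 0.329/1.645 = 0.200.
μ is the stated best guess, 1.100.

μ = 1.100, σ = 0.200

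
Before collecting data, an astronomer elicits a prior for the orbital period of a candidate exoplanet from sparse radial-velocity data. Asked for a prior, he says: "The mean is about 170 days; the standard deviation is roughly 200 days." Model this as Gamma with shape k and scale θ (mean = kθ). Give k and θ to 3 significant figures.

k ≈ 0.722, θ ≈ 235

For Gamma(k, scale θ): mean = kθ, variance = kθ², so CV = 1/√k.
CV = SD/mean = 200/170 = 1.176, hence k = 1/CV² = 0.722.
Then θ = mean/k = 170/0.722 = 235.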